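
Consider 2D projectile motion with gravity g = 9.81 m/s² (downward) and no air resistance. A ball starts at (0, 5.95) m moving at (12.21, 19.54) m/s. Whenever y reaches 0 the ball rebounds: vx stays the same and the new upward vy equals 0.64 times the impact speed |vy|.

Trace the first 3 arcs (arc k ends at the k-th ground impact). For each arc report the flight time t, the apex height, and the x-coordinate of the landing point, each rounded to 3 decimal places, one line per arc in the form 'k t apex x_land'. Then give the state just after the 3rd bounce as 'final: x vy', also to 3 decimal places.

1 4.268 25.410 52.111
2 2.913 10.408 87.683
3 1.865 4.263 110.450
final: 110.450 5.853

Arc 1: start y=5.950, vy=19.540 → t=4.268, apex=25.410, x_land=52.111, impact vy=-22.328
  bounce: vy ← 0.64·22.328 = 14.290
Arc 2: start y=0.000, vy=14.290 → t=2.913, apex=10.408, x_land=87.683, impact vy=-14.290
  bounce: vy ← 0.64·14.290 = 9.146
Arc 3: start y=0.000, vy=9.146 → t=1.865, apex=4.263, x_land=110.450, impact vy=-9.146
  bounce: vy ← 0.64·9.146 = 5.853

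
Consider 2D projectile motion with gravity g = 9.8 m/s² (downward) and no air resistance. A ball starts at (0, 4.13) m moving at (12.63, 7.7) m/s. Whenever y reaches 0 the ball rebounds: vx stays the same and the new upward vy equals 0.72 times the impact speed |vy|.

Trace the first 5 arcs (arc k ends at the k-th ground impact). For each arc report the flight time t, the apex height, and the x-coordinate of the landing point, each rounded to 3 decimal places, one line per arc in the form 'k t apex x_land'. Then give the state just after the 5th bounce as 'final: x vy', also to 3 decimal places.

1 1.994 7.155 25.186
2 1.740 3.709 47.163
3 1.253 1.923 62.986
4 0.902 0.997 74.379
5 0.649 0.517 82.582
final: 82.582 2.291

Arc 1: start y=4.130, vy=7.700 → t=1.994, apex=7.155, x_land=25.186, impact vy=-11.842
  bounce: vy ← 0.72·11.842 = 8.526
Arc 2: start y=0.000, vy=8.526 → t=1.740, apex=3.709, x_land=47.163, impact vy=-8.526
  bounce: vy ← 0.72·8.526 = 6.139
Arc 3: start y=0.000, vy=6.139 → t=1.253, apex=1.923, x_land=62.986, impact vy=-6.139
  bounce: vy ← 0.72·6.139 = 4.420
Arc 4: start y=0.000, vy=4.420 → t=0.902, apex=0.997, x_land=74.379, impact vy=-4.420
  bounce: vy ← 0.72·4.420 = 3.182
Arc 5: start y=0.000, vy=3.182 → t=0.649, apex=0.517, x_land=82.582, impact vy=-3.182
  bounce: vy ← 0.72·3.182 = 2.291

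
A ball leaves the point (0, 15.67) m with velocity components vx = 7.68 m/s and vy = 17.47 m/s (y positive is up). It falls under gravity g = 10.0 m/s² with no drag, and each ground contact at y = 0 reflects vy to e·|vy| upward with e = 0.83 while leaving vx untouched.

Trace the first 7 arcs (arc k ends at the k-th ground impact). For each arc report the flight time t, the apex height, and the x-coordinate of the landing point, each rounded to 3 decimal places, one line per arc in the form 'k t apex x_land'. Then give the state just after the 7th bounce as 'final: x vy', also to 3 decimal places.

1 4.234 30.930 32.518
2 4.129 21.308 64.227
3 3.427 14.679 90.545
4 2.844 10.112 112.389
5 2.361 6.966 130.519
6 1.959 4.799 145.567
7 1.626 3.306 158.058
final: 158.058 6.749

Arc 1: start y=15.670, vy=17.470 → t=4.234, apex=30.930, x_land=32.518, impact vy=-24.872
  bounce: vy ← 0.83·24.872 = 20.644
Arc 2: start y=0.000, vy=20.644 → t=4.129, apex=21.308, x_land=64.227, impact vy=-20.644
  bounce: vy ← 0.83·20.644 = 17.134
Arc 3: start y=0.000, vy=17.134 → t=3.427, apex=14.679, x_land=90.545, impact vy=-17.134
  bounce: vy ← 0.83·17.134 = 14.221
Arc 4: start y=0.000, vy=14.221 → t=2.844, apex=10.112, x_land=112.389, impact vy=-14.221
  bounce: vy ← 0.83·14.221 = 11.804
Arc 5: start y=0.000, vy=11.804 → t=2.361, apex=6.966, x_land=130.519, impact vy=-11.804
  bounce: vy ← 0.83·11.804 = 9.797
Arc 6: start y=0.000, vy=9.797 → t=1.959, apex=4.799, x_land=145.567, impact vy=-9.797
  bounce: vy ← 0.83·9.797 = 8.132
Arc 7: start y=0.000, vy=8.132 → t=1.626, apex=3.306, x_land=158.058, impact vy=-8.132
  bounce: vy ← 0.83·8.132 = 6.749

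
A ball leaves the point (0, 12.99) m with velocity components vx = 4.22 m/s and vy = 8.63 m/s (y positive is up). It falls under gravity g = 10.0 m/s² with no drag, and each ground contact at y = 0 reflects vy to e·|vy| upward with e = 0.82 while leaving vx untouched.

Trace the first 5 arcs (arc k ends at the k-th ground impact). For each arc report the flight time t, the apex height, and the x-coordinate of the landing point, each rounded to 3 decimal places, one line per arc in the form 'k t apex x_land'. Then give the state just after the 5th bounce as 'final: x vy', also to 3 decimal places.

1 2.691 16.714 11.357
2 2.998 11.238 24.011
3 2.459 7.557 34.387
4 2.016 5.081 42.895
5 1.653 3.417 49.872
final: 49.872 6.778

Arc 1: start y=12.990, vy=8.630 → t=2.691, apex=16.714, x_land=11.357, impact vy=-18.283
  bounce: vy ← 0.82·18.283 = 14.992
Arc 2: start y=0.000, vy=14.992 → t=2.998, apex=11.238, x_land=24.011, impact vy=-14.992
  bounce: vy ← 0.82·14.992 = 12.294
Arc 3: start y=0.000, vy=12.294 → t=2.459, apex=7.557, x_land=34.387, impact vy=-12.294
  bounce: vy ← 0.82·12.294 = 10.081
Arc 4: start y=0.000, vy=10.081 → t=2.016, apex=5.081, x_land=42.895, impact vy=-10.081
  bounce: vy ← 0.82·10.081 = 8.266
Arc 5: start y=0.000, vy=8.266 → t=1.653, apex=3.417, x_land=49.872, impact vy=-8.266
  bounce: vy ← 0.82·8.266 = 6.778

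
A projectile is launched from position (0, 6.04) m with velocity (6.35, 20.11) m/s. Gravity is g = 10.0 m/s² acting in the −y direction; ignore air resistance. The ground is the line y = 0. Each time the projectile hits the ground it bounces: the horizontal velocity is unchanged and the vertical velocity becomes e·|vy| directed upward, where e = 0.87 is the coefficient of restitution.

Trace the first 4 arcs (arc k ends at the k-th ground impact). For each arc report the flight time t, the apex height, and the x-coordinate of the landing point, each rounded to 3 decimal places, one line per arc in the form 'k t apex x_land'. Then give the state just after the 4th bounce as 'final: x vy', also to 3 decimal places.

Arc 1: start y=6.040, vy=20.110 → t=4.303, apex=26.261, x_land=27.322, impact vy=-22.918
  bounce: vy ← 0.87·22.918 = 19.938
Arc 2: start y=0.000, vy=19.938 → t=3.988, apex=19.877, x_land=52.644, impact vy=-19.938
  bounce: vy ← 0.87·19.938 = 17.346
Arc 3: start y=0.000, vy=17.346 → t=3.469, apex=15.045, x_land=74.674, impact vy=-17.346
  bounce: vy ← 0.87·17.346 = 15.091
Arc 4: start y=0.000, vy=15.091 → t=3.018, apex=11.387, x_land=93.840, impact vy=-15.091
  bounce: vy ← 0.87·15.091 = 13.129

1 4.303 26.261 27.322
2 3.988 19.877 52.644
3 3.469 15.045 74.674
4 3.018 11.387 93.840
final: 93.840 13.129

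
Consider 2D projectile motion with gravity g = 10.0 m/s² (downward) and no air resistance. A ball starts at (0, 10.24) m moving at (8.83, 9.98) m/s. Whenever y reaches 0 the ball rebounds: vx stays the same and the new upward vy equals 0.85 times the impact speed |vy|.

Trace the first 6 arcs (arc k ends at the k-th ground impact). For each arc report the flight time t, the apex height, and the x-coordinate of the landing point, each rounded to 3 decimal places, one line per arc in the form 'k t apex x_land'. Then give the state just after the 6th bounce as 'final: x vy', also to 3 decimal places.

Arc 1: start y=10.240, vy=9.980 → t=2.743, apex=15.220, x_land=24.218, impact vy=-17.447
  bounce: vy ← 0.85·17.447 = 14.830
Arc 2: start y=0.000, vy=14.830 → t=2.966, apex=10.996, x_land=50.408, impact vy=-14.830
  bounce: vy ← 0.85·14.830 = 12.606
Arc 3: start y=0.000, vy=12.606 → t=2.521, apex=7.945, x_land=72.669, impact vy=-12.606
  bounce: vy ← 0.85·12.606 = 10.715
Arc 4: start y=0.000, vy=10.715 → t=2.143, apex=5.740, x_land=91.591, impact vy=-10.715
  bounce: vy ← 0.85·10.715 = 9.107
Arc 5: start y=0.000, vy=9.107 → t=1.821, apex=4.147, x_land=107.675, impact vy=-9.107
  bounce: vy ← 0.85·9.107 = 7.741
Arc 6: start y=0.000, vy=7.741 → t=1.548, apex=2.996, x_land=121.346, impact vy=-7.741
  bounce: vy ← 0.85·7.741 = 6.580

1 2.743 15.220 24.218
2 2.966 10.996 50.408
3 2.521 7.945 72.669
4 2.143 5.740 91.591
5 1.821 4.147 107.675
6 1.548 2.996 121.346
final: 121.346 6.580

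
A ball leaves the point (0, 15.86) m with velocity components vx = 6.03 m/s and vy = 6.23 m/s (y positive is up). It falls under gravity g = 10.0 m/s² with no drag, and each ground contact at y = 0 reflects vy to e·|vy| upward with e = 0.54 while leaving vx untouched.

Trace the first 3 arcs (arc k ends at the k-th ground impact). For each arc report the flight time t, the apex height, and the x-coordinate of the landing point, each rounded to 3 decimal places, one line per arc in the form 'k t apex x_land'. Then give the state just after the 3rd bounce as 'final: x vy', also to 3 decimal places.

1 2.510 17.801 15.134
2 2.038 5.191 27.422
3 1.100 1.514 34.057
final: 34.057 2.971

Arc 1: start y=15.860, vy=6.230 → t=2.510, apex=17.801, x_land=15.134, impact vy=-18.868
  bounce: vy ← 0.54·18.868 = 10.189
Arc 2: start y=0.000, vy=10.189 → t=2.038, apex=5.191, x_land=27.422, impact vy=-10.189
  bounce: vy ← 0.54·10.189 = 5.502
Arc 3: start y=0.000, vy=5.502 → t=1.100, apex=1.514, x_land=34.057, impact vy=-5.502
  bounce: vy ← 0.54·5.502 = 2.971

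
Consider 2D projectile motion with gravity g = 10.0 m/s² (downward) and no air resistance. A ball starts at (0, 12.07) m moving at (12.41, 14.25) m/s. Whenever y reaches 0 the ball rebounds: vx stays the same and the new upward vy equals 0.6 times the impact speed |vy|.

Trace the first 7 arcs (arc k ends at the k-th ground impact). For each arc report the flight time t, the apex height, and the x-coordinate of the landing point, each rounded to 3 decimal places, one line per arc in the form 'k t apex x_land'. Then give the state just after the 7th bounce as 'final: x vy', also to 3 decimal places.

Arc 1: start y=12.070, vy=14.250 → t=3.533, apex=22.223, x_land=43.847, impact vy=-21.082
  bounce: vy ← 0.6·21.082 = 12.649
Arc 2: start y=0.000, vy=12.649 → t=2.530, apex=8.000, x_land=75.243, impact vy=-12.649
  bounce: vy ← 0.6·12.649 = 7.590
Arc 3: start y=0.000, vy=7.590 → t=1.518, apex=2.880, x_land=94.081, impact vy=-7.590
  bounce: vy ← 0.6·7.590 = 4.554
Arc 4: start y=0.000, vy=4.554 → t=0.911, apex=1.037, x_land=105.383, impact vy=-4.554
  bounce: vy ← 0.6·4.554 = 2.732
Arc 5: start y=0.000, vy=2.732 → t=0.546, apex=0.373, x_land=112.164, impact vy=-2.732
  bounce: vy ← 0.6·2.732 = 1.639
Arc 6: start y=0.000, vy=1.639 → t=0.328, apex=0.134, x_land=116.233, impact vy=-1.639
  bounce: vy ← 0.6·1.639 = 0.984
Arc 7: start y=0.000, vy=0.984 → t=0.197, apex=0.048, x_land=118.675, impact vy=-0.984
  bounce: vy ← 0.6·0.984 = 0.590

1 3.533 22.223 43.847
2 2.530 8.000 75.243
3 1.518 2.880 94.081
4 0.911 1.037 105.383
5 0.546 0.373 112.164
6 0.328 0.134 116.233
7 0.197 0.048 118.675
final: 118.675 0.590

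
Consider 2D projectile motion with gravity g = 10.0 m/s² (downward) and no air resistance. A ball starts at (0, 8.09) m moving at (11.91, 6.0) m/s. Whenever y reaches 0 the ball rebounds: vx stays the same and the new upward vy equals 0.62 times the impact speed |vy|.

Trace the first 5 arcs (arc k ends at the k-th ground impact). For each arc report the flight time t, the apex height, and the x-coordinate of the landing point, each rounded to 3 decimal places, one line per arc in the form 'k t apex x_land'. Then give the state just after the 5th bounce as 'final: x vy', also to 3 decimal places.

1 2.006 9.890 23.896
2 1.744 3.802 44.667
3 1.081 1.461 57.545
4 0.670 0.562 65.529
5 0.416 0.216 70.479
final: 70.479 1.288

Arc 1: start y=8.090, vy=6.000 → t=2.006, apex=9.890, x_land=23.896, impact vy=-14.064
  bounce: vy ← 0.62·14.064 = 8.720
Arc 2: start y=0.000, vy=8.720 → t=1.744, apex=3.802, x_land=44.667, impact vy=-8.720
  bounce: vy ← 0.62·8.720 = 5.406
Arc 3: start y=0.000, vy=5.406 → t=1.081, apex=1.461, x_land=57.545, impact vy=-5.406
  bounce: vy ← 0.62·5.406 = 3.352
Arc 4: start y=0.000, vy=3.352 → t=0.670, apex=0.562, x_land=65.529, impact vy=-3.352
  bounce: vy ← 0.62·3.352 = 2.078
Arc 5: start y=0.000, vy=2.078 → t=0.416, apex=0.216, x_land=70.479, impact vy=-2.078
  bounce: vy ← 0.62·2.078 = 1.288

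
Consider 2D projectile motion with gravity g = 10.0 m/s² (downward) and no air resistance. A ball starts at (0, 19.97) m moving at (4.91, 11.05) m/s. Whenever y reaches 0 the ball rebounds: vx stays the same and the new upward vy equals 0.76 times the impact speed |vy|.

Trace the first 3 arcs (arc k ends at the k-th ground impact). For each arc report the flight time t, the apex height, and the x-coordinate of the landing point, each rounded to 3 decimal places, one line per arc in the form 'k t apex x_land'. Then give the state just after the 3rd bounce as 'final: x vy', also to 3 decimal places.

Arc 1: start y=19.970, vy=11.050 → t=3.389, apex=26.075, x_land=16.638, impact vy=-22.836
  bounce: vy ← 0.76·22.836 = 17.356
Arc 2: start y=0.000, vy=17.356 → t=3.471, apex=15.061, x_land=33.682, impact vy=-17.356
  bounce: vy ← 0.76·17.356 = 13.190
Arc 3: start y=0.000, vy=13.190 → t=2.638, apex=8.699, x_land=46.634, impact vy=-13.190
  bounce: vy ← 0.76·13.190 = 10.025

1 3.389 26.075 16.638
2 3.471 15.061 33.682
3 2.638 8.699 46.634
final: 46.634 10.025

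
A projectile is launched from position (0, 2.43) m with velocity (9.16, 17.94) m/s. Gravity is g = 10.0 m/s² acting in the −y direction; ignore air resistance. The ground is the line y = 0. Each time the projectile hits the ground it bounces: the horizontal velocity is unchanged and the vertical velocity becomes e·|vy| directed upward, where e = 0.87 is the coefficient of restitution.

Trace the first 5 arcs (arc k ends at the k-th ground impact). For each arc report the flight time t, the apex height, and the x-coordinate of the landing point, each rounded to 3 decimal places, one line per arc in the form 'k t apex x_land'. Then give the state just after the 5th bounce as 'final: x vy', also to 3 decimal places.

Arc 1: start y=2.430, vy=17.940 → t=3.719, apex=18.522, x_land=34.063, impact vy=-19.247
  bounce: vy ← 0.87·19.247 = 16.745
Arc 2: start y=0.000, vy=16.745 → t=3.349, apex=14.019, x_land=64.740, impact vy=-16.745
  bounce: vy ← 0.87·16.745 = 14.568
Arc 3: start y=0.000, vy=14.568 → t=2.914, apex=10.611, x_land=91.428, impact vy=-14.568
  bounce: vy ← 0.87·14.568 = 12.674
Arc 4: start y=0.000, vy=12.674 → t=2.535, apex=8.032, x_land=114.647, impact vy=-12.674
  bounce: vy ← 0.87·12.674 = 11.027
Arc 5: start y=0.000, vy=11.027 → t=2.205, apex=6.079, x_land=134.848, impact vy=-11.027
  bounce: vy ← 0.87·11.027 = 9.593

1 3.719 18.522 34.063
2 3.349 14.019 64.740
3 2.914 10.611 91.428
4 2.535 8.032 114.647
5 2.205 6.079 134.848
final: 134.848 9.593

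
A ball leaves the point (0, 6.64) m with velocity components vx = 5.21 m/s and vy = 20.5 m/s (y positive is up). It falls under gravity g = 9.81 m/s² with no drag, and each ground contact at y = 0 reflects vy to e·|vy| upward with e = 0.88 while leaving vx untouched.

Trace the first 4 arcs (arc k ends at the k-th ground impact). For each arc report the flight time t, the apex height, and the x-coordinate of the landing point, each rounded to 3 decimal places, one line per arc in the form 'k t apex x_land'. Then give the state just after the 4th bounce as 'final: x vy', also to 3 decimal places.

Arc 1: start y=6.640, vy=20.500 → t=4.481, apex=28.059, x_land=23.349, impact vy=-23.463
  bounce: vy ← 0.88·23.463 = 20.648
Arc 2: start y=0.000, vy=20.648 → t=4.210, apex=21.729, x_land=45.280, impact vy=-20.648
  bounce: vy ← 0.88·20.648 = 18.170
Arc 3: start y=0.000, vy=18.170 → t=3.704, apex=16.827, x_land=64.580, impact vy=-18.170
  bounce: vy ← 0.88·18.170 = 15.990
Arc 4: start y=0.000, vy=15.990 → t=3.260, apex=13.031, x_land=81.564, impact vy=-15.990
  bounce: vy ← 0.88·15.990 = 14.071

1 4.481 28.059 23.349
2 4.210 21.729 45.280
3 3.704 16.827 64.580
4 3.260 13.031 81.564
final: 81.564 14.071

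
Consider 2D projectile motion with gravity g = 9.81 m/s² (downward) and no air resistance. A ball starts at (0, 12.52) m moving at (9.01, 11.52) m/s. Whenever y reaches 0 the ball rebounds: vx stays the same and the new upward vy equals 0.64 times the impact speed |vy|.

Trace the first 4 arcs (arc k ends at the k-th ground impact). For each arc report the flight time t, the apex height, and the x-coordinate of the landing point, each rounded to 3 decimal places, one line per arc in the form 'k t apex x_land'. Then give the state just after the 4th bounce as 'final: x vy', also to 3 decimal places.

Arc 1: start y=12.520, vy=11.520 → t=3.157, apex=19.284, x_land=28.446, impact vy=-19.451
  bounce: vy ← 0.64·19.451 = 12.449
Arc 2: start y=0.000, vy=12.449 → t=2.538, apex=7.899, x_land=51.313, impact vy=-12.449
  bounce: vy ← 0.64·12.449 = 7.967
Arc 3: start y=0.000, vy=7.967 → t=1.624, apex=3.235, x_land=65.948, impact vy=-7.967
  bounce: vy ← 0.64·7.967 = 5.099
Arc 4: start y=0.000, vy=5.099 → t=1.040, apex=1.325, x_land=75.314, impact vy=-5.099
  bounce: vy ← 0.64·5.099 = 3.263

1 3.157 19.284 28.446
2 2.538 7.899 51.313
3 1.624 3.235 65.948
4 1.040 1.325 75.314
final: 75.314 3.263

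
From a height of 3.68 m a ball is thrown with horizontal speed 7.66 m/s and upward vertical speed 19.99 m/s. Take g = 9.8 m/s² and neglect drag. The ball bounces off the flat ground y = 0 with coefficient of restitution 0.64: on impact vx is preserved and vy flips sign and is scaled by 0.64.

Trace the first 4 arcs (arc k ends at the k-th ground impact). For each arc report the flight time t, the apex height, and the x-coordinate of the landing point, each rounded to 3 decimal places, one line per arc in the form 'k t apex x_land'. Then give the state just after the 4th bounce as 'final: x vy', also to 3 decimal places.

1 4.256 24.068 32.601
2 2.837 9.858 54.331
3 1.816 4.038 68.238
4 1.162 1.654 77.139
final: 77.139 3.644

Arc 1: start y=3.680, vy=19.990 → t=4.256, apex=24.068, x_land=32.601, impact vy=-21.719
  bounce: vy ← 0.64·21.719 = 13.900
Arc 2: start y=0.000, vy=13.900 → t=2.837, apex=9.858, x_land=54.331, impact vy=-13.900
  bounce: vy ← 0.64·13.900 = 8.896
Arc 3: start y=0.000, vy=8.896 → t=1.816, apex=4.038, x_land=68.238, impact vy=-8.896
  bounce: vy ← 0.64·8.896 = 5.694
Arc 4: start y=0.000, vy=5.694 → t=1.162, apex=1.654, x_land=77.139, impact vy=-5.694
  bounce: vy ← 0.64·5.694 = 3.644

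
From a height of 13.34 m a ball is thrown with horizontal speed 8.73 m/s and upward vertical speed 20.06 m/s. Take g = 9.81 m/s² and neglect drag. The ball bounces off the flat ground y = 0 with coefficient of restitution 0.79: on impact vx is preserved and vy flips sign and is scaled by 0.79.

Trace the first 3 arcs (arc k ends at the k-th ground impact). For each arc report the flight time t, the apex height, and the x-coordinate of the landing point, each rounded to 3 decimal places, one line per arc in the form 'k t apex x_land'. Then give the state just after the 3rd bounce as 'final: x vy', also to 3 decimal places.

1 4.672 33.850 40.785
2 4.151 21.126 77.020
3 3.279 13.185 105.646
final: 105.646 12.706

Arc 1: start y=13.340, vy=20.060 → t=4.672, apex=33.850, x_land=40.785, impact vy=-25.771
  bounce: vy ← 0.79·25.771 = 20.359
Arc 2: start y=0.000, vy=20.359 → t=4.151, apex=21.126, x_land=77.020, impact vy=-20.359
  bounce: vy ← 0.79·20.359 = 16.084
Arc 3: start y=0.000, vy=16.084 → t=3.279, apex=13.185, x_land=105.646, impact vy=-16.084
  bounce: vy ← 0.79·16.084 = 12.706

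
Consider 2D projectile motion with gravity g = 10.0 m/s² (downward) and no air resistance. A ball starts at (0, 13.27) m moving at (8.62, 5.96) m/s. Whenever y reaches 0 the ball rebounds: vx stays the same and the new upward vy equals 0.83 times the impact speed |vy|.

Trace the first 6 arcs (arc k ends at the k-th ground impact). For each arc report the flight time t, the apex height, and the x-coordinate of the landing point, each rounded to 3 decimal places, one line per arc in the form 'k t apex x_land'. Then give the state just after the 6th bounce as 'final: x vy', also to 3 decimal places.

1 2.331 15.046 20.091
2 2.880 10.365 44.913
3 2.390 7.141 65.516
4 1.984 4.919 82.616
5 1.647 3.389 96.809
6 1.367 2.335 108.589
final: 108.589 5.671

Arc 1: start y=13.270, vy=5.960 → t=2.331, apex=15.046, x_land=20.091, impact vy=-17.347
  bounce: vy ← 0.83·17.347 = 14.398
Arc 2: start y=0.000, vy=14.398 → t=2.880, apex=10.365, x_land=44.913, impact vy=-14.398
  bounce: vy ← 0.83·14.398 = 11.950
Arc 3: start y=0.000, vy=11.950 → t=2.390, apex=7.141, x_land=65.516, impact vy=-11.950
  bounce: vy ← 0.83·11.950 = 9.919
Arc 4: start y=0.000, vy=9.919 → t=1.984, apex=4.919, x_land=82.616, impact vy=-9.919
  bounce: vy ← 0.83·9.919 = 8.233
Arc 5: start y=0.000, vy=8.233 → t=1.647, apex=3.389, x_land=96.809, impact vy=-8.233
  bounce: vy ← 0.83·8.233 = 6.833
Arc 6: start y=0.000, vy=6.833 → t=1.367, apex=2.335, x_land=108.589, impact vy=-6.833
  bounce: vy ← 0.83·6.833 = 5.671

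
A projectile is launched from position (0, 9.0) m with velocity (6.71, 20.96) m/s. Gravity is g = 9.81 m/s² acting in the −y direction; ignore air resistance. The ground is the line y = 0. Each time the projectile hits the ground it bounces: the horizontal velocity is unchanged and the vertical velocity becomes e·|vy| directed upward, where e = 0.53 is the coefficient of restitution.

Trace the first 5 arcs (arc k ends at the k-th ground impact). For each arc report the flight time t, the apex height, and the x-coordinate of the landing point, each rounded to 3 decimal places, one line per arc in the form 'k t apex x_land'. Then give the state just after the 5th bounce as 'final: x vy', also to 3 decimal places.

Arc 1: start y=9.000, vy=20.960 → t=4.666, apex=31.392, x_land=31.312, impact vy=-24.817
  bounce: vy ← 0.53·24.817 = 13.153
Arc 2: start y=0.000, vy=13.153 → t=2.682, apex=8.818, x_land=49.305, impact vy=-13.153
  bounce: vy ← 0.53·13.153 = 6.971
Arc 3: start y=0.000, vy=6.971 → t=1.421, apex=2.477, x_land=58.842, impact vy=-6.971
  bounce: vy ← 0.53·6.971 = 3.695
Arc 4: start y=0.000, vy=3.695 → t=0.753, apex=0.696, x_land=63.896, impact vy=-3.695
  bounce: vy ← 0.53·3.695 = 1.958
Arc 5: start y=0.000, vy=1.958 → t=0.399, apex=0.195, x_land=66.575, impact vy=-1.958
  bounce: vy ← 0.53·1.958 = 1.038

1 4.666 31.392 31.312
2 2.682 8.818 49.305
3 1.421 2.477 58.842
4 0.753 0.696 63.896
5 0.399 0.195 66.575
final: 66.575 1.038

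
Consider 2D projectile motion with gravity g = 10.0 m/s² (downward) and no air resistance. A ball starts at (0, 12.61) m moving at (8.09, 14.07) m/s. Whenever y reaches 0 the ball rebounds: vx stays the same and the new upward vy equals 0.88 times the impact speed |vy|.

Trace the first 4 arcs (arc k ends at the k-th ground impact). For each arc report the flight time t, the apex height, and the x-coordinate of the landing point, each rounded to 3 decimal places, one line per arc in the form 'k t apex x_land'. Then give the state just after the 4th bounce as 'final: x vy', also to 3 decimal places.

Arc 1: start y=12.610, vy=14.070 → t=3.529, apex=22.508, x_land=28.547, impact vy=-21.217
  bounce: vy ← 0.88·21.217 = 18.671
Arc 2: start y=0.000, vy=18.671 → t=3.734, apex=17.430, x_land=58.757, impact vy=-18.671
  bounce: vy ← 0.88·18.671 = 16.431
Arc 3: start y=0.000, vy=16.431 → t=3.286, apex=13.498, x_land=85.342, impact vy=-16.431
  bounce: vy ← 0.88·16.431 = 14.459
Arc 4: start y=0.000, vy=14.459 → t=2.892, apex=10.453, x_land=108.736, impact vy=-14.459
  bounce: vy ← 0.88·14.459 = 12.724

1 3.529 22.508 28.547
2 3.734 17.430 58.757
3 3.286 13.498 85.342
4 2.892 10.453 108.736
final: 108.736 12.724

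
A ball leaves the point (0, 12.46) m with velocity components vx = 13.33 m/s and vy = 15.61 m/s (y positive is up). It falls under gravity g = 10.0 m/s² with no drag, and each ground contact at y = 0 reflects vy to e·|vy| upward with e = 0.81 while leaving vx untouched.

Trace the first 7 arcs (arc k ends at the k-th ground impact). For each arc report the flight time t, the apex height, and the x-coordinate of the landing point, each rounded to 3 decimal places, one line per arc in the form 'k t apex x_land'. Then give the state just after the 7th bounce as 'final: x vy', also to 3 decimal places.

1 3.781 24.644 50.402
2 3.597 16.169 98.343
3 2.913 10.608 137.176
4 2.360 6.960 168.630
5 1.911 4.567 194.109
6 1.548 2.996 214.746
7 1.254 1.966 231.462
final: 231.462 5.079

Arc 1: start y=12.460, vy=15.610 → t=3.781, apex=24.644, x_land=50.402, impact vy=-22.201
  bounce: vy ← 0.81·22.201 = 17.983
Arc 2: start y=0.000, vy=17.983 → t=3.597, apex=16.169, x_land=98.343, impact vy=-17.983
  bounce: vy ← 0.81·17.983 = 14.566
Arc 3: start y=0.000, vy=14.566 → t=2.913, apex=10.608, x_land=137.176, impact vy=-14.566
  bounce: vy ← 0.81·14.566 = 11.798
Arc 4: start y=0.000, vy=11.798 → t=2.360, apex=6.960, x_land=168.630, impact vy=-11.798
  bounce: vy ← 0.81·11.798 = 9.557
Arc 5: start y=0.000, vy=9.557 → t=1.911, apex=4.567, x_land=194.109, impact vy=-9.557
  bounce: vy ← 0.81·9.557 = 7.741
Arc 6: start y=0.000, vy=7.741 → t=1.548, apex=2.996, x_land=214.746, impact vy=-7.741
  bounce: vy ← 0.81·7.741 = 6.270
Arc 7: start y=0.000, vy=6.270 → t=1.254, apex=1.966, x_land=231.462, impact vy=-6.270
  bounce: vy ← 0.81·6.270 = 5.079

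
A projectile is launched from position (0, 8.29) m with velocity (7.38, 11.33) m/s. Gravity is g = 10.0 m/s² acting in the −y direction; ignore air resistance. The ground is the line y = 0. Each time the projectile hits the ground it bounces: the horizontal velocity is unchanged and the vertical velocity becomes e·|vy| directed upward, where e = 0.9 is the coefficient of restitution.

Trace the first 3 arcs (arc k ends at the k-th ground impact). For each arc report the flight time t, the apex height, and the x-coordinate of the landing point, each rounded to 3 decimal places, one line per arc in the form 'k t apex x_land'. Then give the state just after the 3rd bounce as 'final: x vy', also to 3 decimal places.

Arc 1: start y=8.290, vy=11.330 → t=2.848, apex=14.708, x_land=21.019, impact vy=-17.151
  bounce: vy ← 0.9·17.151 = 15.436
Arc 2: start y=0.000, vy=15.436 → t=3.087, apex=11.914, x_land=43.803, impact vy=-15.436
  bounce: vy ← 0.9·15.436 = 13.893
Arc 3: start y=0.000, vy=13.893 → t=2.779, apex=9.650, x_land=64.309, impact vy=-13.893
  bounce: vy ← 0.9·13.893 = 12.503

1 2.848 14.708 21.019
2 3.087 11.914 43.803
3 2.779 9.650 64.309
final: 64.309 12.503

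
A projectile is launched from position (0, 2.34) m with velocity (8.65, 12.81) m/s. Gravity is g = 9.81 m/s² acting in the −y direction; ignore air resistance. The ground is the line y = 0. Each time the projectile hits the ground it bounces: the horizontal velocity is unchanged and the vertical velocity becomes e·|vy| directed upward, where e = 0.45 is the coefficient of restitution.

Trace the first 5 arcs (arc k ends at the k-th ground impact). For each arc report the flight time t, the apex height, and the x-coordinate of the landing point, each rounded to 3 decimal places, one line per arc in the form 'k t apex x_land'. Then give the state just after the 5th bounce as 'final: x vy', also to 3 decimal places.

1 2.783 10.704 24.073
2 1.330 2.168 35.574
3 0.598 0.439 40.749
4 0.269 0.089 43.077
5 0.121 0.018 44.125
final: 44.125 0.267

Arc 1: start y=2.340, vy=12.810 → t=2.783, apex=10.704, x_land=24.073, impact vy=-14.492
  bounce: vy ← 0.45·14.492 = 6.521
Arc 2: start y=0.000, vy=6.521 → t=1.330, apex=2.168, x_land=35.574, impact vy=-6.521
  bounce: vy ← 0.45·6.521 = 2.935
Arc 3: start y=0.000, vy=2.935 → t=0.598, apex=0.439, x_land=40.749, impact vy=-2.935
  bounce: vy ← 0.45·2.935 = 1.321
Arc 4: start y=0.000, vy=1.321 → t=0.269, apex=0.089, x_land=43.077, impact vy=-1.321
  bounce: vy ← 0.45·1.321 = 0.594
Arc 5: start y=0.000, vy=0.594 → t=0.121, apex=0.018, x_land=44.125, impact vy=-0.594
  bounce: vy ← 0.45·0.594 = 0.267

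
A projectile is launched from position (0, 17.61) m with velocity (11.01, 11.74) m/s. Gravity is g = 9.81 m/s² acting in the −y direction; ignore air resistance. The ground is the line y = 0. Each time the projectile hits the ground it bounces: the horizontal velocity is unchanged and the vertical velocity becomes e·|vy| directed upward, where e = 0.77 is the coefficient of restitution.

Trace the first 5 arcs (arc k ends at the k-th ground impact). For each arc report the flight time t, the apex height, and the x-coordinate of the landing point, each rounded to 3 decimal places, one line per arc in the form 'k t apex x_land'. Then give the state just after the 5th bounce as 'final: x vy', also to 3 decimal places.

1 3.438 24.635 37.850
2 3.451 14.606 75.849
3 2.657 8.660 105.107
4 2.046 5.134 127.636
5 1.576 3.044 144.984
final: 144.984 5.951

Arc 1: start y=17.610, vy=11.740 → t=3.438, apex=24.635, x_land=37.850, impact vy=-21.985
  bounce: vy ← 0.77·21.985 = 16.928
Arc 2: start y=0.000, vy=16.928 → t=3.451, apex=14.606, x_land=75.849, impact vy=-16.928
  bounce: vy ← 0.77·16.928 = 13.035
Arc 3: start y=0.000, vy=13.035 → t=2.657, apex=8.660, x_land=105.107, impact vy=-13.035
  bounce: vy ← 0.77·13.035 = 10.037
Arc 4: start y=0.000, vy=10.037 → t=2.046, apex=5.134, x_land=127.636, impact vy=-10.037
  bounce: vy ← 0.77·10.037 = 7.728
Arc 5: start y=0.000, vy=7.728 → t=1.576, apex=3.044, x_land=144.984, impact vy=-7.728
  bounce: vy ← 0.77·7.728 = 5.951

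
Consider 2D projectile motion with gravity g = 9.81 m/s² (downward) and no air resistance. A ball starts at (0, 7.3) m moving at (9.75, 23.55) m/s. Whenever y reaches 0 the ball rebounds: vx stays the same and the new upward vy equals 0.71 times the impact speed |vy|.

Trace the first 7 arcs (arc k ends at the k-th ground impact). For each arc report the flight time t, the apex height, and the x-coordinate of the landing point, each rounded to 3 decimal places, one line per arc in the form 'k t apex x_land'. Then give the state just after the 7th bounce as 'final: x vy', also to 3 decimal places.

Arc 1: start y=7.300, vy=23.550 → t=5.093, apex=35.567, x_land=49.661, impact vy=-26.416
  bounce: vy ← 0.71·26.416 = 18.756
Arc 2: start y=0.000, vy=18.756 → t=3.824, apex=17.929, x_land=86.943, impact vy=-18.756
  bounce: vy ← 0.71·18.756 = 13.317
Arc 3: start y=0.000, vy=13.317 → t=2.715, apex=9.038, x_land=113.413, impact vy=-13.317
  bounce: vy ← 0.71·13.317 = 9.455
Arc 4: start y=0.000, vy=9.455 → t=1.928, apex=4.556, x_land=132.207, impact vy=-9.455
  bounce: vy ← 0.71·9.455 = 6.713
Arc 5: start y=0.000, vy=6.713 → t=1.369, apex=2.297, x_land=145.550, impact vy=-6.713
  bounce: vy ← 0.71·6.713 = 4.766
Arc 6: start y=0.000, vy=4.766 → t=0.972, apex=1.158, x_land=155.024, impact vy=-4.766
  bounce: vy ← 0.71·4.766 = 3.384
Arc 7: start y=0.000, vy=3.384 → t=0.690, apex=0.584, x_land=161.751, impact vy=-3.384
  bounce: vy ← 0.71·3.384 = 2.403

1 5.093 35.567 49.661
2 3.824 17.929 86.943
3 2.715 9.038 113.413
4 1.928 4.556 132.207
5 1.369 2.297 145.550
6 0.972 1.158 155.024
7 0.690 0.584 161.751
final: 161.751 2.403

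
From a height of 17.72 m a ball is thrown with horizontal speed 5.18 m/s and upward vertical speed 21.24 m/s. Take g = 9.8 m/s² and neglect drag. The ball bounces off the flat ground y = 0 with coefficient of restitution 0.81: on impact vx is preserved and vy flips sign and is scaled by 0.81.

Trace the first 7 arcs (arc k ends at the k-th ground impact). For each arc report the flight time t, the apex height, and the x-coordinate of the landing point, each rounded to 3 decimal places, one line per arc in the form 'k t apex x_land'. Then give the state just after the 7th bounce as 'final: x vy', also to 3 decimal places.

Arc 1: start y=17.720, vy=21.240 → t=5.051, apex=40.737, x_land=26.163, impact vy=-28.257
  bounce: vy ← 0.81·28.257 = 22.888
Arc 2: start y=0.000, vy=22.888 → t=4.671, apex=26.728, x_land=50.359, impact vy=-22.888
  bounce: vy ← 0.81·22.888 = 18.539
Arc 3: start y=0.000, vy=18.539 → t=3.784, apex=17.536, x_land=69.957, impact vy=-18.539
  bounce: vy ← 0.81·18.539 = 15.017
Arc 4: start y=0.000, vy=15.017 → t=3.065, apex=11.505, x_land=85.832, impact vy=-15.017
  bounce: vy ← 0.81·15.017 = 12.164
Arc 5: start y=0.000, vy=12.164 → t=2.482, apex=7.549, x_land=98.691, impact vy=-12.164
  bounce: vy ← 0.81·12.164 = 9.853
Arc 6: start y=0.000, vy=9.853 → t=2.011, apex=4.953, x_land=109.106, impact vy=-9.853
  bounce: vy ← 0.81·9.853 = 7.981
Arc 7: start y=0.000, vy=7.981 → t=1.629, apex=3.249, x_land=117.543, impact vy=-7.981
  bounce: vy ← 0.81·7.981 = 6.464

1 5.051 40.737 26.163
2 4.671 26.728 50.359
3 3.784 17.536 69.957
4 3.065 11.505 85.832
5 2.482 7.549 98.691
6 2.011 4.953 109.106
7 1.629 3.249 117.543
final: 117.543 6.464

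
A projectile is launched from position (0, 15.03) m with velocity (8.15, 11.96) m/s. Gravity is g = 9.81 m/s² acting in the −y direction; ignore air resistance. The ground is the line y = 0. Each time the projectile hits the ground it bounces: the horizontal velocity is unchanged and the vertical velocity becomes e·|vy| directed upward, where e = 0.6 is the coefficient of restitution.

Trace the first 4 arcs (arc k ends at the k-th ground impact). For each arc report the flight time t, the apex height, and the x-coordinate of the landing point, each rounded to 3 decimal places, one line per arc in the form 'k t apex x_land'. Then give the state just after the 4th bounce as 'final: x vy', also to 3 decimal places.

Arc 1: start y=15.030, vy=11.960 → t=3.352, apex=22.321, x_land=27.322, impact vy=-20.927
  bounce: vy ← 0.6·20.927 = 12.556
Arc 2: start y=0.000, vy=12.556 → t=2.560, apex=8.035, x_land=48.185, impact vy=-12.556
  bounce: vy ← 0.6·12.556 = 7.534
Arc 3: start y=0.000, vy=7.534 → t=1.536, apex=2.893, x_land=60.702, impact vy=-7.534
  bounce: vy ← 0.6·7.534 = 4.520
Arc 4: start y=0.000, vy=4.520 → t=0.922, apex=1.041, x_land=68.213, impact vy=-4.520
  bounce: vy ← 0.6·4.520 = 2.712

1 3.352 22.321 27.322
2 2.560 8.035 48.185
3 1.536 2.893 60.702
4 0.922 1.041 68.213
final: 68.213 2.712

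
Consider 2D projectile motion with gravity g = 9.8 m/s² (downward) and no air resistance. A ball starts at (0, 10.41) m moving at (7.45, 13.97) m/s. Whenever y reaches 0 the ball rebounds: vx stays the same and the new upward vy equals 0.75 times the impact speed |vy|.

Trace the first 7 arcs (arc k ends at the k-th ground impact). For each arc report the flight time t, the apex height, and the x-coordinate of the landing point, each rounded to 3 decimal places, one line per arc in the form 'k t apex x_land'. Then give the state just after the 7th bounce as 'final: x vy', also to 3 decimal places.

Arc 1: start y=10.410, vy=13.970 → t=3.464, apex=20.367, x_land=25.809, impact vy=-19.980
  bounce: vy ← 0.75·19.980 = 14.985
Arc 2: start y=0.000, vy=14.985 → t=3.058, apex=11.457, x_land=48.592, impact vy=-14.985
  bounce: vy ← 0.75·14.985 = 11.239
Arc 3: start y=0.000, vy=11.239 → t=2.294, apex=6.444, x_land=65.679, impact vy=-11.239
  bounce: vy ← 0.75·11.239 = 8.429
Arc 4: start y=0.000, vy=8.429 → t=1.720, apex=3.625, x_land=78.495, impact vy=-8.429
  bounce: vy ← 0.75·8.429 = 6.322
Arc 5: start y=0.000, vy=6.322 → t=1.290, apex=2.039, x_land=88.107, impact vy=-6.322
  bounce: vy ← 0.75·6.322 = 4.741
Arc 6: start y=0.000, vy=4.741 → t=0.968, apex=1.147, x_land=95.315, impact vy=-4.741
  bounce: vy ← 0.75·4.741 = 3.556
Arc 7: start y=0.000, vy=3.556 → t=0.726, apex=0.645, x_land=100.722, impact vy=-3.556
  bounce: vy ← 0.75·3.556 = 2.667

1 3.464 20.367 25.809
2 3.058 11.457 48.592
3 2.294 6.444 65.679
4 1.720 3.625 78.495
5 1.290 2.039 88.107
6 0.968 1.147 95.315
7 0.726 0.645 100.722
final: 100.722 2.667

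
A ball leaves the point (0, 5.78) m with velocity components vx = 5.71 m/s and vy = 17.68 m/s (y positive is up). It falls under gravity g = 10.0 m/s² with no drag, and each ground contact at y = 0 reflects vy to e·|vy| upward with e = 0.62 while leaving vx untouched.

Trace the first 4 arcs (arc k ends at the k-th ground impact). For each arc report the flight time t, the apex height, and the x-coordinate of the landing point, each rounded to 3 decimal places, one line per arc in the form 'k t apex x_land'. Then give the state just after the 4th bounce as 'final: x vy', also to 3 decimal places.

Arc 1: start y=5.780, vy=17.680 → t=3.837, apex=21.409, x_land=21.911, impact vy=-20.693
  bounce: vy ← 0.62·20.693 = 12.829
Arc 2: start y=0.000, vy=12.829 → t=2.566, apex=8.230, x_land=36.562, impact vy=-12.829
  bounce: vy ← 0.62·12.829 = 7.954
Arc 3: start y=0.000, vy=7.954 → t=1.591, apex=3.163, x_land=45.646, impact vy=-7.954
  bounce: vy ← 0.62·7.954 = 4.932
Arc 4: start y=0.000, vy=4.932 → t=0.986, apex=1.216, x_land=51.278, impact vy=-4.932
  bounce: vy ← 0.62·4.932 = 3.058

1 3.837 21.409 21.911
2 2.566 8.230 36.562
3 1.591 3.163 45.646
4 0.986 1.216 51.278
final: 51.278 3.058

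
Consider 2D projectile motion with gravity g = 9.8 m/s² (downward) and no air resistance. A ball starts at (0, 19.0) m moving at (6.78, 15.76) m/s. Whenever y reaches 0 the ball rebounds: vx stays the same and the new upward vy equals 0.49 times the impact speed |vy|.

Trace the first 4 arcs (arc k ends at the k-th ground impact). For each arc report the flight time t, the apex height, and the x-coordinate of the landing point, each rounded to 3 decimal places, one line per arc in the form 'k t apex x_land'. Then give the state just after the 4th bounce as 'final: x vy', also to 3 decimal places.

1 4.151 31.672 28.141
2 2.492 7.605 45.033
3 1.221 1.826 53.311
4 0.598 0.438 57.367
final: 57.367 1.436

Arc 1: start y=19.000, vy=15.760 → t=4.151, apex=31.672, x_land=28.141, impact vy=-24.915
  bounce: vy ← 0.49·24.915 = 12.209
Arc 2: start y=0.000, vy=12.209 → t=2.492, apex=7.605, x_land=45.033, impact vy=-12.209
  bounce: vy ← 0.49·12.209 = 5.982
Arc 3: start y=0.000, vy=5.982 → t=1.221, apex=1.826, x_land=53.311, impact vy=-5.982
  bounce: vy ← 0.49·5.982 = 2.931
Arc 4: start y=0.000, vy=2.931 → t=0.598, apex=0.438, x_land=57.367, impact vy=-2.931
  bounce: vy ← 0.49·2.931 = 1.436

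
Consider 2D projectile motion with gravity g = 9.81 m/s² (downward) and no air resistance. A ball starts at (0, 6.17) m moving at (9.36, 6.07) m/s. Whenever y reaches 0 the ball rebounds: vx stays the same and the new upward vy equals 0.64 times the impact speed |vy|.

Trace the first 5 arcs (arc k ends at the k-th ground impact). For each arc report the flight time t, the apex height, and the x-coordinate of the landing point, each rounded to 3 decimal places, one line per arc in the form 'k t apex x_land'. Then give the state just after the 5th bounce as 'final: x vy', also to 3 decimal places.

Arc 1: start y=6.170, vy=6.070 → t=1.900, apex=8.048, x_land=17.781, impact vy=-12.566
  bounce: vy ← 0.64·12.566 = 8.042
Arc 2: start y=0.000, vy=8.042 → t=1.640, apex=3.296, x_land=33.127, impact vy=-8.042
  bounce: vy ← 0.64·8.042 = 5.147
Arc 3: start y=0.000, vy=5.147 → t=1.049, apex=1.350, x_land=42.949, impact vy=-5.147
  bounce: vy ← 0.64·5.147 = 3.294
Arc 4: start y=0.000, vy=3.294 → t=0.672, apex=0.553, x_land=49.235, impact vy=-3.294
  bounce: vy ← 0.64·3.294 = 2.108
Arc 5: start y=0.000, vy=2.108 → t=0.430, apex=0.227, x_land=53.258, impact vy=-2.108
  bounce: vy ← 0.64·2.108 = 1.349

1 1.900 8.048 17.781
2 1.640 3.296 33.127
3 1.049 1.350 42.949
4 0.672 0.553 49.235
5 0.430 0.227 53.258
final: 53.258 1.349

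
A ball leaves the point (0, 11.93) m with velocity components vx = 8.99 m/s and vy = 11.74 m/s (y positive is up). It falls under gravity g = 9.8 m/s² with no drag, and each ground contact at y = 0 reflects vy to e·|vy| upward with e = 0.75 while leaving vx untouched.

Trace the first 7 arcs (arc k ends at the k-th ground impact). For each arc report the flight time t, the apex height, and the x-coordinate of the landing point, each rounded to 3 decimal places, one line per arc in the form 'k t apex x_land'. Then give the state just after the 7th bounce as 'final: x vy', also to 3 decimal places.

1 3.165 18.962 28.455
2 2.951 10.666 54.982
3 2.213 6.000 74.878
4 1.660 3.375 89.799
5 1.245 1.898 100.991
6 0.934 1.068 109.384
7 0.700 0.601 115.679
final: 115.679 2.573

Arc 1: start y=11.930, vy=11.740 → t=3.165, apex=18.962, x_land=28.455, impact vy=-19.278
  bounce: vy ← 0.75·19.278 = 14.459
Arc 2: start y=0.000, vy=14.459 → t=2.951, apex=10.666, x_land=54.982, impact vy=-14.459
  bounce: vy ← 0.75·14.459 = 10.844
Arc 3: start y=0.000, vy=10.844 → t=2.213, apex=6.000, x_land=74.878, impact vy=-10.844
  bounce: vy ← 0.75·10.844 = 8.133
Arc 4: start y=0.000, vy=8.133 → t=1.660, apex=3.375, x_land=89.799, impact vy=-8.133
  bounce: vy ← 0.75·8.133 = 6.100
Arc 5: start y=0.000, vy=6.100 → t=1.245, apex=1.898, x_land=100.991, impact vy=-6.100
  bounce: vy ← 0.75·6.100 = 4.575
Arc 6: start y=0.000, vy=4.575 → t=0.934, apex=1.068, x_land=109.384, impact vy=-4.575
  bounce: vy ← 0.75·4.575 = 3.431
Arc 7: start y=0.000, vy=3.431 → t=0.700, apex=0.601, x_land=115.679, impact vy=-3.431
  bounce: vy ← 0.75·3.431 = 2.573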